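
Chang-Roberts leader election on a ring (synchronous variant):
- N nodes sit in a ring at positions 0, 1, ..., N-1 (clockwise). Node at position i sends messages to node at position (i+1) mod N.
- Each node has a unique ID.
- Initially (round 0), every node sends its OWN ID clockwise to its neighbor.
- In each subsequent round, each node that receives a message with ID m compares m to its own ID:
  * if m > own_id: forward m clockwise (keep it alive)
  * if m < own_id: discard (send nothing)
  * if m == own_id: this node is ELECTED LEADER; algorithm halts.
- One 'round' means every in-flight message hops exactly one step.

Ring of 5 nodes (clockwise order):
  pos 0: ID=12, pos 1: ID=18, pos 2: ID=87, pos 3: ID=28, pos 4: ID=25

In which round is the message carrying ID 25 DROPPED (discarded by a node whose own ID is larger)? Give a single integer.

Answer: 3

Derivation:
Round 1: pos1(id18) recv 12: drop; pos2(id87) recv 18: drop; pos3(id28) recv 87: fwd; pos4(id25) recv 28: fwd; pos0(id12) recv 25: fwd
Round 2: pos4(id25) recv 87: fwd; pos0(id12) recv 28: fwd; pos1(id18) recv 25: fwd
Round 3: pos0(id12) recv 87: fwd; pos1(id18) recv 28: fwd; pos2(id87) recv 25: drop
Round 4: pos1(id18) recv 87: fwd; pos2(id87) recv 28: drop
Round 5: pos2(id87) recv 87: ELECTED
Message ID 25 originates at pos 4; dropped at pos 2 in round 3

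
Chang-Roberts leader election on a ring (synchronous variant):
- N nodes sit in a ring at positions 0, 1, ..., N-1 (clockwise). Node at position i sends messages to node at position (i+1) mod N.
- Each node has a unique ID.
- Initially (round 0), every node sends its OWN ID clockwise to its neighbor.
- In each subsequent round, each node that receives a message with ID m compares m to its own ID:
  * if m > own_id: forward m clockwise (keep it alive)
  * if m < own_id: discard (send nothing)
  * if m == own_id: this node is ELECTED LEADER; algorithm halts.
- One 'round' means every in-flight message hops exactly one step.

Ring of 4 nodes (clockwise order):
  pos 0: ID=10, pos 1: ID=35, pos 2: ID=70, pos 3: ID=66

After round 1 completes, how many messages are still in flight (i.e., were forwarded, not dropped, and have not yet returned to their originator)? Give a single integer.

Answer: 2

Derivation:
Round 1: pos1(id35) recv 10: drop; pos2(id70) recv 35: drop; pos3(id66) recv 70: fwd; pos0(id10) recv 66: fwd
After round 1: 2 messages still in flight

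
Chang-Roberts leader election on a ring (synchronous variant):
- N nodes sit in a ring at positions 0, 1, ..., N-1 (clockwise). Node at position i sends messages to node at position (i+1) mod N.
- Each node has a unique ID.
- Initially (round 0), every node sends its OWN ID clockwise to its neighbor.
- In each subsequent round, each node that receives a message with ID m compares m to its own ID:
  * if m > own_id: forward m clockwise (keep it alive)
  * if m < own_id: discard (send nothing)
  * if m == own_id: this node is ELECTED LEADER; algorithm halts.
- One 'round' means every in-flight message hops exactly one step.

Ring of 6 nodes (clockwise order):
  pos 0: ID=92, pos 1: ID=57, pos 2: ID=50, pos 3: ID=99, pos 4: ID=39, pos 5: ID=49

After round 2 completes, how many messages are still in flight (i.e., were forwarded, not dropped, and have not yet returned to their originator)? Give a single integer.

Answer: 2

Derivation:
Round 1: pos1(id57) recv 92: fwd; pos2(id50) recv 57: fwd; pos3(id99) recv 50: drop; pos4(id39) recv 99: fwd; pos5(id49) recv 39: drop; pos0(id92) recv 49: drop
Round 2: pos2(id50) recv 92: fwd; pos3(id99) recv 57: drop; pos5(id49) recv 99: fwd
After round 2: 2 messages still in flight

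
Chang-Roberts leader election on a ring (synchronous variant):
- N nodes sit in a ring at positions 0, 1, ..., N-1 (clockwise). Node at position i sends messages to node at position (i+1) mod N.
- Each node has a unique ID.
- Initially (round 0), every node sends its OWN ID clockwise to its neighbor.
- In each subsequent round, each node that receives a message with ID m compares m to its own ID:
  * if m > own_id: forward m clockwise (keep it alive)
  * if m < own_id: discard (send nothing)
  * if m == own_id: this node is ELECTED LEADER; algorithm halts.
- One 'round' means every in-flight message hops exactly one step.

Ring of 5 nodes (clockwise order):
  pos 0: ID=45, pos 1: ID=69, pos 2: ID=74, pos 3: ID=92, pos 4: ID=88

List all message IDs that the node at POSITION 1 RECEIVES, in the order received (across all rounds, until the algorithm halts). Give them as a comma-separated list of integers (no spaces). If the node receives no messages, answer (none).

Round 1: pos1(id69) recv 45: drop; pos2(id74) recv 69: drop; pos3(id92) recv 74: drop; pos4(id88) recv 92: fwd; pos0(id45) recv 88: fwd
Round 2: pos0(id45) recv 92: fwd; pos1(id69) recv 88: fwd
Round 3: pos1(id69) recv 92: fwd; pos2(id74) recv 88: fwd
Round 4: pos2(id74) recv 92: fwd; pos3(id92) recv 88: drop
Round 5: pos3(id92) recv 92: ELECTED

Answer: 45,88,92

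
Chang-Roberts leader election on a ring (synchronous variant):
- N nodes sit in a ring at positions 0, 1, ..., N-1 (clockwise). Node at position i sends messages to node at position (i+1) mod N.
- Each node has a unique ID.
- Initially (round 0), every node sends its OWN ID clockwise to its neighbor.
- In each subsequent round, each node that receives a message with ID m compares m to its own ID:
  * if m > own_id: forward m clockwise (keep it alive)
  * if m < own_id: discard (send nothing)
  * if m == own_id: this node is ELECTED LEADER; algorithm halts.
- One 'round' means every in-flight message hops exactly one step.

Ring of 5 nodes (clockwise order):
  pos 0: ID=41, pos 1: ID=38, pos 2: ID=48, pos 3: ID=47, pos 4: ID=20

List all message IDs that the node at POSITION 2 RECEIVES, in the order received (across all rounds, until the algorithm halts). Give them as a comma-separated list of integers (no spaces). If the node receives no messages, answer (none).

Answer: 38,41,47,48

Derivation:
Round 1: pos1(id38) recv 41: fwd; pos2(id48) recv 38: drop; pos3(id47) recv 48: fwd; pos4(id20) recv 47: fwd; pos0(id41) recv 20: drop
Round 2: pos2(id48) recv 41: drop; pos4(id20) recv 48: fwd; pos0(id41) recv 47: fwd
Round 3: pos0(id41) recv 48: fwd; pos1(id38) recv 47: fwd
Round 4: pos1(id38) recv 48: fwd; pos2(id48) recv 47: drop
Round 5: pos2(id48) recv 48: ELECTED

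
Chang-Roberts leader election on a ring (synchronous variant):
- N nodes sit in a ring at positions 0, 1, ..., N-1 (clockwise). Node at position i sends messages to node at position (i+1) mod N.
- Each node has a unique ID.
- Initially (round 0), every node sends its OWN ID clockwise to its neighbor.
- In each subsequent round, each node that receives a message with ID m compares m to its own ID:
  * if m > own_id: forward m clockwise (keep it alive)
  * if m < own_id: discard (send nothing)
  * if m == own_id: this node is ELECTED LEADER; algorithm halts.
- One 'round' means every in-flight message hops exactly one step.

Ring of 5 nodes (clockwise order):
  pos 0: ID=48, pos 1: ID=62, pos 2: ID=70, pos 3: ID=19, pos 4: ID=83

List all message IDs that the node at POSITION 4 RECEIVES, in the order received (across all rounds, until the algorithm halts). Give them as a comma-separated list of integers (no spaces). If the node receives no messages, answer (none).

Answer: 19,70,83

Derivation:
Round 1: pos1(id62) recv 48: drop; pos2(id70) recv 62: drop; pos3(id19) recv 70: fwd; pos4(id83) recv 19: drop; pos0(id48) recv 83: fwd
Round 2: pos4(id83) recv 70: drop; pos1(id62) recv 83: fwd
Round 3: pos2(id70) recv 83: fwd
Round 4: pos3(id19) recv 83: fwd
Round 5: pos4(id83) recv 83: ELECTED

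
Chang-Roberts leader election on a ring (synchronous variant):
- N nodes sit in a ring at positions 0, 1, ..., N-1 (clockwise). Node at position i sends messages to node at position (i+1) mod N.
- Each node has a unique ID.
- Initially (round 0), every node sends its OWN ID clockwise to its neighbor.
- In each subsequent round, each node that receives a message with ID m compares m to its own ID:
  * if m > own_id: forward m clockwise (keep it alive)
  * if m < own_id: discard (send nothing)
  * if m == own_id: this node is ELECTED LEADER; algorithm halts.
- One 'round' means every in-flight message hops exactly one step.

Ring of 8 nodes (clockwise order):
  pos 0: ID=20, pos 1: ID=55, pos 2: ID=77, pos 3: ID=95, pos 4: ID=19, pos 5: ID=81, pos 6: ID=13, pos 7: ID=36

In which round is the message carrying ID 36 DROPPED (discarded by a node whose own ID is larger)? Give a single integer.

Answer: 2

Derivation:
Round 1: pos1(id55) recv 20: drop; pos2(id77) recv 55: drop; pos3(id95) recv 77: drop; pos4(id19) recv 95: fwd; pos5(id81) recv 19: drop; pos6(id13) recv 81: fwd; pos7(id36) recv 13: drop; pos0(id20) recv 36: fwd
Round 2: pos5(id81) recv 95: fwd; pos7(id36) recv 81: fwd; pos1(id55) recv 36: drop
Round 3: pos6(id13) recv 95: fwd; pos0(id20) recv 81: fwd
Round 4: pos7(id36) recv 95: fwd; pos1(id55) recv 81: fwd
Round 5: pos0(id20) recv 95: fwd; pos2(id77) recv 81: fwd
Round 6: pos1(id55) recv 95: fwd; pos3(id95) recv 81: drop
Round 7: pos2(id77) recv 95: fwd
Round 8: pos3(id95) recv 95: ELECTED
Message ID 36 originates at pos 7; dropped at pos 1 in round 2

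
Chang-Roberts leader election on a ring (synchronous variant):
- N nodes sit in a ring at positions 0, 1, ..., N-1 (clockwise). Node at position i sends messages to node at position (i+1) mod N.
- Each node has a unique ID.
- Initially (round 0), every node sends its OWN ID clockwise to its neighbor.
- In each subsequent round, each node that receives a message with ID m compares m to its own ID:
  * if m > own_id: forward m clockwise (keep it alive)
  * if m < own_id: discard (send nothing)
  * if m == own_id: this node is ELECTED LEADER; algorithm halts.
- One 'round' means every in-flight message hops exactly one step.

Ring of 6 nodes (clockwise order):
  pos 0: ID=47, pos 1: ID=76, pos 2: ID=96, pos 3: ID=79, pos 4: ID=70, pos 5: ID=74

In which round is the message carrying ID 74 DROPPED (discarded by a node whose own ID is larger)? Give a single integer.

Answer: 2

Derivation:
Round 1: pos1(id76) recv 47: drop; pos2(id96) recv 76: drop; pos3(id79) recv 96: fwd; pos4(id70) recv 79: fwd; pos5(id74) recv 70: drop; pos0(id47) recv 74: fwd
Round 2: pos4(id70) recv 96: fwd; pos5(id74) recv 79: fwd; pos1(id76) recv 74: drop
Round 3: pos5(id74) recv 96: fwd; pos0(id47) recv 79: fwd
Round 4: pos0(id47) recv 96: fwd; pos1(id76) recv 79: fwd
Round 5: pos1(id76) recv 96: fwd; pos2(id96) recv 79: drop
Round 6: pos2(id96) recv 96: ELECTED
Message ID 74 originates at pos 5; dropped at pos 1 in round 2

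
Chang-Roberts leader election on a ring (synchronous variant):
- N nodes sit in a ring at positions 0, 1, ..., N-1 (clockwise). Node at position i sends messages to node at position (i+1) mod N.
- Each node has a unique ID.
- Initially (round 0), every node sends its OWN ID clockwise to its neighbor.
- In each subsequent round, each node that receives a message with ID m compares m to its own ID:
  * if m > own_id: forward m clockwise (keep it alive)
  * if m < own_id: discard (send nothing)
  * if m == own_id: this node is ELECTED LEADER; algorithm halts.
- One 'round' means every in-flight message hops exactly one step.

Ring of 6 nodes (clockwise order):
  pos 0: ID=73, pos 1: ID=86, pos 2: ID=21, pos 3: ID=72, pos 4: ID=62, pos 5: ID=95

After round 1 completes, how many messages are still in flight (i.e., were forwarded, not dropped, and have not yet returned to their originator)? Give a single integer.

Round 1: pos1(id86) recv 73: drop; pos2(id21) recv 86: fwd; pos3(id72) recv 21: drop; pos4(id62) recv 72: fwd; pos5(id95) recv 62: drop; pos0(id73) recv 95: fwd
After round 1: 3 messages still in flight

Answer: 3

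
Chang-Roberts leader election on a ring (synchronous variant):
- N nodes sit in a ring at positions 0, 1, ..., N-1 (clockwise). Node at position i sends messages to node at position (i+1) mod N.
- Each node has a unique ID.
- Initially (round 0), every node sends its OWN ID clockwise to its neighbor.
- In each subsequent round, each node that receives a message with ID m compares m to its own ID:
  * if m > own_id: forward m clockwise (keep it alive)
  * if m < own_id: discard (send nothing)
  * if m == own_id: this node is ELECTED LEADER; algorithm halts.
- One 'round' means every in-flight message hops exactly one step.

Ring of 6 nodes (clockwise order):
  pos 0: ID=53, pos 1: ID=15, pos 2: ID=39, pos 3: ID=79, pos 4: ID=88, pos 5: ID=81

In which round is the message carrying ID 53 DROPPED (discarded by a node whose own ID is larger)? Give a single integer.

Round 1: pos1(id15) recv 53: fwd; pos2(id39) recv 15: drop; pos3(id79) recv 39: drop; pos4(id88) recv 79: drop; pos5(id81) recv 88: fwd; pos0(id53) recv 81: fwd
Round 2: pos2(id39) recv 53: fwd; pos0(id53) recv 88: fwd; pos1(id15) recv 81: fwd
Round 3: pos3(id79) recv 53: drop; pos1(id15) recv 88: fwd; pos2(id39) recv 81: fwd
Round 4: pos2(id39) recv 88: fwd; pos3(id79) recv 81: fwd
Round 5: pos3(id79) recv 88: fwd; pos4(id88) recv 81: drop
Round 6: pos4(id88) recv 88: ELECTED
Message ID 53 originates at pos 0; dropped at pos 3 in round 3

Answer: 3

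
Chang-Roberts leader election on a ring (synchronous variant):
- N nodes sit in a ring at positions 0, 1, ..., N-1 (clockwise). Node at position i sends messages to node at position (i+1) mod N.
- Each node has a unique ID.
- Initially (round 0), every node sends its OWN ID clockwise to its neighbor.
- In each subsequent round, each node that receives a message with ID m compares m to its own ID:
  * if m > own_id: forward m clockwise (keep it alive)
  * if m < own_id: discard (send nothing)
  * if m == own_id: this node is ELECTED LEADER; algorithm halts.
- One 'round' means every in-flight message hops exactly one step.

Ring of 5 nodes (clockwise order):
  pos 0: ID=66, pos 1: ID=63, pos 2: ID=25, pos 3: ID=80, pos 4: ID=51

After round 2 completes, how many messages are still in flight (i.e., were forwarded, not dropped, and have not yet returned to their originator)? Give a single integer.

Answer: 2

Derivation:
Round 1: pos1(id63) recv 66: fwd; pos2(id25) recv 63: fwd; pos3(id80) recv 25: drop; pos4(id51) recv 80: fwd; pos0(id66) recv 51: drop
Round 2: pos2(id25) recv 66: fwd; pos3(id80) recv 63: drop; pos0(id66) recv 80: fwd
After round 2: 2 messages still in flight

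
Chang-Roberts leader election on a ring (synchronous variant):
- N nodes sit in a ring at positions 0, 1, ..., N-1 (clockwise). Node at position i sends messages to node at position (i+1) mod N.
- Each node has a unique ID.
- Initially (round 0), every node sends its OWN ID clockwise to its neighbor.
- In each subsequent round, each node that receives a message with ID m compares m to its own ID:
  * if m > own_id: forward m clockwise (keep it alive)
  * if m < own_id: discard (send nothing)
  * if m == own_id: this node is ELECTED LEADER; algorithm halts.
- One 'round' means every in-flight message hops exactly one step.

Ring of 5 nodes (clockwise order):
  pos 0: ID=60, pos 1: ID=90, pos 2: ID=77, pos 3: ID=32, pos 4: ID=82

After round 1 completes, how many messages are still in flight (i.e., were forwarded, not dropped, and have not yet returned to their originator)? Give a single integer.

Answer: 3

Derivation:
Round 1: pos1(id90) recv 60: drop; pos2(id77) recv 90: fwd; pos3(id32) recv 77: fwd; pos4(id82) recv 32: drop; pos0(id60) recv 82: fwd
After round 1: 3 messages still in flight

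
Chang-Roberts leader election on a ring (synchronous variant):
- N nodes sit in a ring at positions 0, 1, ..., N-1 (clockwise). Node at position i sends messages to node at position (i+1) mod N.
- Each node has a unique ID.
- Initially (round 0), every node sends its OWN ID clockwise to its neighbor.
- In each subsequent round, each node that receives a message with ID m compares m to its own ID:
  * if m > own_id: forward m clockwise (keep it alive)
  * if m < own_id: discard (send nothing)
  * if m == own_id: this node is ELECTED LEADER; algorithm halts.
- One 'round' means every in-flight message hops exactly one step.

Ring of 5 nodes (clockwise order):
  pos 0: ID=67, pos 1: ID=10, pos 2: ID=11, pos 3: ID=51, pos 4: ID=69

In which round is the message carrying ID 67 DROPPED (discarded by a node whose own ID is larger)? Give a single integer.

Answer: 4

Derivation:
Round 1: pos1(id10) recv 67: fwd; pos2(id11) recv 10: drop; pos3(id51) recv 11: drop; pos4(id69) recv 51: drop; pos0(id67) recv 69: fwd
Round 2: pos2(id11) recv 67: fwd; pos1(id10) recv 69: fwd
Round 3: pos3(id51) recv 67: fwd; pos2(id11) recv 69: fwd
Round 4: pos4(id69) recv 67: drop; pos3(id51) recv 69: fwd
Round 5: pos4(id69) recv 69: ELECTED
Message ID 67 originates at pos 0; dropped at pos 4 in round 4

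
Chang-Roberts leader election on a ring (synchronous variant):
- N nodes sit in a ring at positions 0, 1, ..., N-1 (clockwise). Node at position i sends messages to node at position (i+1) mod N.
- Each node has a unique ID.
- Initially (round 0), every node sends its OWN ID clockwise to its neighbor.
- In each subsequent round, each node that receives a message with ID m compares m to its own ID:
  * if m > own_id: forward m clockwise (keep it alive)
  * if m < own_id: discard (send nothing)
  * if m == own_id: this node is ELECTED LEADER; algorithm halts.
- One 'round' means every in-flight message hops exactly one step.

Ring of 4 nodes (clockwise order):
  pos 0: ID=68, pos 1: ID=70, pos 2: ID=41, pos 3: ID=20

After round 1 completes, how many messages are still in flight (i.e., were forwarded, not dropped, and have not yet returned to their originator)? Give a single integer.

Answer: 2

Derivation:
Round 1: pos1(id70) recv 68: drop; pos2(id41) recv 70: fwd; pos3(id20) recv 41: fwd; pos0(id68) recv 20: drop
After round 1: 2 messages still in flight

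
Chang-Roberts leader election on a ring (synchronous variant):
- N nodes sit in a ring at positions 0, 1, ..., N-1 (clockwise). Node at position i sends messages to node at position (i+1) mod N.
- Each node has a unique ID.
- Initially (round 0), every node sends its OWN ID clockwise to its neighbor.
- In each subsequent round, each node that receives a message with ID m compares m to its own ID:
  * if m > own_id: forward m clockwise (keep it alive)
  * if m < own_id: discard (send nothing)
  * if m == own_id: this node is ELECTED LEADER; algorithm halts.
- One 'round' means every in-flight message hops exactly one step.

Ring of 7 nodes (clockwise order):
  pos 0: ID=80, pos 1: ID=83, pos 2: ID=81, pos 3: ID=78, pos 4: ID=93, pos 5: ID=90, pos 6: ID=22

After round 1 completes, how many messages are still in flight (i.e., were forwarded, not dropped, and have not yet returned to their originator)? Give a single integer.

Answer: 4

Derivation:
Round 1: pos1(id83) recv 80: drop; pos2(id81) recv 83: fwd; pos3(id78) recv 81: fwd; pos4(id93) recv 78: drop; pos5(id90) recv 93: fwd; pos6(id22) recv 90: fwd; pos0(id80) recv 22: drop
After round 1: 4 messages still in flight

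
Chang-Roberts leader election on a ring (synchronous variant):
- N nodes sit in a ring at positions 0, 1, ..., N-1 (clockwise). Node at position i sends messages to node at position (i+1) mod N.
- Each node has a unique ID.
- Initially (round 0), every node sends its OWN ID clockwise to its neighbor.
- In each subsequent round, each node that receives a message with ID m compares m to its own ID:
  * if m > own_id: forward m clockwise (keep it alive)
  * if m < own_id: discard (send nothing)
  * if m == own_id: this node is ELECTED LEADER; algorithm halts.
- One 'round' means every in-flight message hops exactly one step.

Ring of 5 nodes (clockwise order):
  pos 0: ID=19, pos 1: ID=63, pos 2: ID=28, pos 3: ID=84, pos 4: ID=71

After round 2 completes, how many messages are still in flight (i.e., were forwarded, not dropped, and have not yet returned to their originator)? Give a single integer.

Round 1: pos1(id63) recv 19: drop; pos2(id28) recv 63: fwd; pos3(id84) recv 28: drop; pos4(id71) recv 84: fwd; pos0(id19) recv 71: fwd
Round 2: pos3(id84) recv 63: drop; pos0(id19) recv 84: fwd; pos1(id63) recv 71: fwd
After round 2: 2 messages still in flight

Answer: 2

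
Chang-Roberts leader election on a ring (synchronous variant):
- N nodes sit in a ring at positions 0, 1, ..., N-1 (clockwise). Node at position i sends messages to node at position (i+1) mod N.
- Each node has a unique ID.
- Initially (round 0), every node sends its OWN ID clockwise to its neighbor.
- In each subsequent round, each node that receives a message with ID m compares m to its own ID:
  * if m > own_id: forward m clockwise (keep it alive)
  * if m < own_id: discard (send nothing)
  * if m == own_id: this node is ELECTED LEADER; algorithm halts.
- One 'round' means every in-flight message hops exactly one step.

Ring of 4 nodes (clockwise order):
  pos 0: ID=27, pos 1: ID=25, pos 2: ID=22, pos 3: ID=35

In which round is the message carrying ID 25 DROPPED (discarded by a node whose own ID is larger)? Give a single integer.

Answer: 2

Derivation:
Round 1: pos1(id25) recv 27: fwd; pos2(id22) recv 25: fwd; pos3(id35) recv 22: drop; pos0(id27) recv 35: fwd
Round 2: pos2(id22) recv 27: fwd; pos3(id35) recv 25: drop; pos1(id25) recv 35: fwd
Round 3: pos3(id35) recv 27: drop; pos2(id22) recv 35: fwd
Round 4: pos3(id35) recv 35: ELECTED
Message ID 25 originates at pos 1; dropped at pos 3 in round 2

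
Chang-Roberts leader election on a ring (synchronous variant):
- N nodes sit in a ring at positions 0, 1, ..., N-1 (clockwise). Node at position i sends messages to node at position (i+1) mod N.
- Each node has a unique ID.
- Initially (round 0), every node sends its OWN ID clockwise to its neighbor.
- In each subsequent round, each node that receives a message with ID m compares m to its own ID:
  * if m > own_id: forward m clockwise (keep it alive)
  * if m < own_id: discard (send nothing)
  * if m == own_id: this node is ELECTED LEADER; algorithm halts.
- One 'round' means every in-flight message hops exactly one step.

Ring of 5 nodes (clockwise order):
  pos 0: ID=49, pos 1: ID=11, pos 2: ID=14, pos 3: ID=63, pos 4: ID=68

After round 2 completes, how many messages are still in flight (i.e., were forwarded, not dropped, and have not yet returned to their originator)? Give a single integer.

Answer: 2

Derivation:
Round 1: pos1(id11) recv 49: fwd; pos2(id14) recv 11: drop; pos3(id63) recv 14: drop; pos4(id68) recv 63: drop; pos0(id49) recv 68: fwd
Round 2: pos2(id14) recv 49: fwd; pos1(id11) recv 68: fwd
After round 2: 2 messages still in flight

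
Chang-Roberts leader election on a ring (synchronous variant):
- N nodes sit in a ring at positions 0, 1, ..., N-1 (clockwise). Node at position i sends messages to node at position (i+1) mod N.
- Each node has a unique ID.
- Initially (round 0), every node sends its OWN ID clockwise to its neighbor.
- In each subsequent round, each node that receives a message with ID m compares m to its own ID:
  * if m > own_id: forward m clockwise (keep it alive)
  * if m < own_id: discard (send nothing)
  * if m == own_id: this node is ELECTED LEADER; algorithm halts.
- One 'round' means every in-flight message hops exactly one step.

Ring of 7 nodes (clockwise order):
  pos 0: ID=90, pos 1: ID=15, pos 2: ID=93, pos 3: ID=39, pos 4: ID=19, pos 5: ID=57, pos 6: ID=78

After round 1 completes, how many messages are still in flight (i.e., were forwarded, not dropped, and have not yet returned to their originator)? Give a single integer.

Round 1: pos1(id15) recv 90: fwd; pos2(id93) recv 15: drop; pos3(id39) recv 93: fwd; pos4(id19) recv 39: fwd; pos5(id57) recv 19: drop; pos6(id78) recv 57: drop; pos0(id90) recv 78: drop
After round 1: 3 messages still in flight

Answer: 3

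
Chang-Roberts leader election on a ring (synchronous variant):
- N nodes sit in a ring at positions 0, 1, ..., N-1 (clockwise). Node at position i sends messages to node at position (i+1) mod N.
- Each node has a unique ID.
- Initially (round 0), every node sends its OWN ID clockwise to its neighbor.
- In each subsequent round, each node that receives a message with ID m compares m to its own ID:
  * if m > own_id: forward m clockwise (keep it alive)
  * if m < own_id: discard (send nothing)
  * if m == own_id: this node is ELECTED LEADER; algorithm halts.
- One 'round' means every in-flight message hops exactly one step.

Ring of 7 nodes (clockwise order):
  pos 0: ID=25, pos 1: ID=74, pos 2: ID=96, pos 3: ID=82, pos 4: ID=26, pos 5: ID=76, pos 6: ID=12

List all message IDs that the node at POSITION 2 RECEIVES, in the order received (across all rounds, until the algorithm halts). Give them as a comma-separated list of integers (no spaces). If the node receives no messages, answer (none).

Answer: 74,76,82,96

Derivation:
Round 1: pos1(id74) recv 25: drop; pos2(id96) recv 74: drop; pos3(id82) recv 96: fwd; pos4(id26) recv 82: fwd; pos5(id76) recv 26: drop; pos6(id12) recv 76: fwd; pos0(id25) recv 12: drop
Round 2: pos4(id26) recv 96: fwd; pos5(id76) recv 82: fwd; pos0(id25) recv 76: fwd
Round 3: pos5(id76) recv 96: fwd; pos6(id12) recv 82: fwd; pos1(id74) recv 76: fwd
Round 4: pos6(id12) recv 96: fwd; pos0(id25) recv 82: fwd; pos2(id96) recv 76: drop
Round 5: pos0(id25) recv 96: fwd; pos1(id74) recv 82: fwd
Round 6: pos1(id74) recv 96: fwd; pos2(id96) recv 82: drop
Round 7: pos2(id96) recv 96: ELECTED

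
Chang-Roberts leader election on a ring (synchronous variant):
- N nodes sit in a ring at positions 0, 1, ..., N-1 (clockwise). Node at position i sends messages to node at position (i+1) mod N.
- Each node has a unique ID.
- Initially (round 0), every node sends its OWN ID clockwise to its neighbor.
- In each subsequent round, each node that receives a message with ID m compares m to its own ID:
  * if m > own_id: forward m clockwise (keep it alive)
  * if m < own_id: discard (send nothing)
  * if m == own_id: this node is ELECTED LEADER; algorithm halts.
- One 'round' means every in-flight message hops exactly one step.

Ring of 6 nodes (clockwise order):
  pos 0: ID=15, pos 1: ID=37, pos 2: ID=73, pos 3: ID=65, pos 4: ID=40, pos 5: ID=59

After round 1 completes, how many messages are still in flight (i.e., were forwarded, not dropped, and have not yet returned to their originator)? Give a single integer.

Answer: 3

Derivation:
Round 1: pos1(id37) recv 15: drop; pos2(id73) recv 37: drop; pos3(id65) recv 73: fwd; pos4(id40) recv 65: fwd; pos5(id59) recv 40: drop; pos0(id15) recv 59: fwd
After round 1: 3 messages still in flight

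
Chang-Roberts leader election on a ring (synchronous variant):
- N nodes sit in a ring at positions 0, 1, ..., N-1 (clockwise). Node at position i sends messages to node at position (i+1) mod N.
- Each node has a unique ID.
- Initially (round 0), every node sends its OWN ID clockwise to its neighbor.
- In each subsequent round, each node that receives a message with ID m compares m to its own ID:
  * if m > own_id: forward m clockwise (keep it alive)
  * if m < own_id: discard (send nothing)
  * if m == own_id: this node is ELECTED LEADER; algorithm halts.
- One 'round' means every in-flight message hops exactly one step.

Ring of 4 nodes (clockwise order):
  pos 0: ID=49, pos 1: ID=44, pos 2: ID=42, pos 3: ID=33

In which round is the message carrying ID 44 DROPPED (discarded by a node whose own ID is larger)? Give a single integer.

Answer: 3

Derivation:
Round 1: pos1(id44) recv 49: fwd; pos2(id42) recv 44: fwd; pos3(id33) recv 42: fwd; pos0(id49) recv 33: drop
Round 2: pos2(id42) recv 49: fwd; pos3(id33) recv 44: fwd; pos0(id49) recv 42: drop
Round 3: pos3(id33) recv 49: fwd; pos0(id49) recv 44: drop
Round 4: pos0(id49) recv 49: ELECTED
Message ID 44 originates at pos 1; dropped at pos 0 in round 3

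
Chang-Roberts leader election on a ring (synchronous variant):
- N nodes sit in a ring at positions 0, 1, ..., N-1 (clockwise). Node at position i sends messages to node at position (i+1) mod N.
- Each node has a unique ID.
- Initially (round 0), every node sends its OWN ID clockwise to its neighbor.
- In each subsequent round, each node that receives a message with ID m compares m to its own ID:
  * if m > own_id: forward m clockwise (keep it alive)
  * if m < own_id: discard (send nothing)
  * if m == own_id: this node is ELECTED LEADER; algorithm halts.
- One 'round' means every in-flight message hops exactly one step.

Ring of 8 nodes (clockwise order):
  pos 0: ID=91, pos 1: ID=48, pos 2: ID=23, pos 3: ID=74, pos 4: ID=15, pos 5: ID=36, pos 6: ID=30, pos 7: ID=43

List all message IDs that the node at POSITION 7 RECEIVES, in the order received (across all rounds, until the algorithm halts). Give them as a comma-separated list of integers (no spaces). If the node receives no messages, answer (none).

Answer: 30,36,74,91

Derivation:
Round 1: pos1(id48) recv 91: fwd; pos2(id23) recv 48: fwd; pos3(id74) recv 23: drop; pos4(id15) recv 74: fwd; pos5(id36) recv 15: drop; pos6(id30) recv 36: fwd; pos7(id43) recv 30: drop; pos0(id91) recv 43: drop
Round 2: pos2(id23) recv 91: fwd; pos3(id74) recv 48: drop; pos5(id36) recv 74: fwd; pos7(id43) recv 36: drop
Round 3: pos3(id74) recv 91: fwd; pos6(id30) recv 74: fwd
Round 4: pos4(id15) recv 91: fwd; pos7(id43) recv 74: fwd
Round 5: pos5(id36) recv 91: fwd; pos0(id91) recv 74: drop
Round 6: pos6(id30) recv 91: fwd
Round 7: pos7(id43) recv 91: fwd
Round 8: pos0(id91) recv 91: ELECTED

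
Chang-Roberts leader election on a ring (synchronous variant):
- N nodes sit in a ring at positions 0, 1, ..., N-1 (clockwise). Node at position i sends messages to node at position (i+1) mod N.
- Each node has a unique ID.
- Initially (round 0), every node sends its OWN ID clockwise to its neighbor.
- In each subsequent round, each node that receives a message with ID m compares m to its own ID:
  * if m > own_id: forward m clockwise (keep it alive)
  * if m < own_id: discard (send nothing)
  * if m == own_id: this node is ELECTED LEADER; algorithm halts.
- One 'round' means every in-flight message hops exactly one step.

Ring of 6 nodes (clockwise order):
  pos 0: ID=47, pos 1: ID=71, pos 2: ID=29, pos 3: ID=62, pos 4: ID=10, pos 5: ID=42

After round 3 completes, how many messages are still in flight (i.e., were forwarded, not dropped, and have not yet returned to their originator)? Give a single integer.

Answer: 2

Derivation:
Round 1: pos1(id71) recv 47: drop; pos2(id29) recv 71: fwd; pos3(id62) recv 29: drop; pos4(id10) recv 62: fwd; pos5(id42) recv 10: drop; pos0(id47) recv 42: drop
Round 2: pos3(id62) recv 71: fwd; pos5(id42) recv 62: fwd
Round 3: pos4(id10) recv 71: fwd; pos0(id47) recv 62: fwd
After round 3: 2 messages still in flight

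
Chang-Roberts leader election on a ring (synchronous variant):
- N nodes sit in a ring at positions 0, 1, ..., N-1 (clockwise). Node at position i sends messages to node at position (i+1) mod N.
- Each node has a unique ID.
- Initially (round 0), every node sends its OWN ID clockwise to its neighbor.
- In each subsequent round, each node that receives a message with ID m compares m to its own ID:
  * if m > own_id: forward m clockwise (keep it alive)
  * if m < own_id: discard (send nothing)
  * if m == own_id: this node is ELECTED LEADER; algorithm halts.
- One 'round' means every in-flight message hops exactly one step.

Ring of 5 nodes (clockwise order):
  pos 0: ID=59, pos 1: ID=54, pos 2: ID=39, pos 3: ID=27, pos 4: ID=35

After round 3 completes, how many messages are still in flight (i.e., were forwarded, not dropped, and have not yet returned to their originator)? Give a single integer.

Round 1: pos1(id54) recv 59: fwd; pos2(id39) recv 54: fwd; pos3(id27) recv 39: fwd; pos4(id35) recv 27: drop; pos0(id59) recv 35: drop
Round 2: pos2(id39) recv 59: fwd; pos3(id27) recv 54: fwd; pos4(id35) recv 39: fwd
Round 3: pos3(id27) recv 59: fwd; pos4(id35) recv 54: fwd; pos0(id59) recv 39: drop
After round 3: 2 messages still in flight

Answer: 2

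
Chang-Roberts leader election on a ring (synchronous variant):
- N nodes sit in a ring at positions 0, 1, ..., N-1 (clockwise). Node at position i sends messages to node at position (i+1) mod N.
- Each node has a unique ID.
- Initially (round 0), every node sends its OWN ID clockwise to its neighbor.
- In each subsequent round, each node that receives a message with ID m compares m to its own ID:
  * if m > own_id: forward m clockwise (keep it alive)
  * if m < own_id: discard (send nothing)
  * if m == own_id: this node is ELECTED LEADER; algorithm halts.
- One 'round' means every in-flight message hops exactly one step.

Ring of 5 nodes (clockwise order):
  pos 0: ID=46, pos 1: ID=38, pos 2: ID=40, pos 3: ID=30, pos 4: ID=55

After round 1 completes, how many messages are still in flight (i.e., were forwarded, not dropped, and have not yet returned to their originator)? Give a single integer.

Round 1: pos1(id38) recv 46: fwd; pos2(id40) recv 38: drop; pos3(id30) recv 40: fwd; pos4(id55) recv 30: drop; pos0(id46) recv 55: fwd
After round 1: 3 messages still in flight

Answer: 3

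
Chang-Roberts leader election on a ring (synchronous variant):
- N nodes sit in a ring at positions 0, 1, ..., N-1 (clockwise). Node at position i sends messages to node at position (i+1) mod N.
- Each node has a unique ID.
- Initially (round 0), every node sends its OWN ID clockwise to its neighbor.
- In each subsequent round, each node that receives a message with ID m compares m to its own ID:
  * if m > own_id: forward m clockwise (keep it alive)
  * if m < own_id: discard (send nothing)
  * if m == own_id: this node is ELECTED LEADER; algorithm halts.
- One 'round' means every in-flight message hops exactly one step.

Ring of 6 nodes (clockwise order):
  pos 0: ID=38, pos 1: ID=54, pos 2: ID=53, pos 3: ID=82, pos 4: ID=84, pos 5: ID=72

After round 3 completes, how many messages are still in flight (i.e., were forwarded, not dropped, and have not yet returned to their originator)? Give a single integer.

Round 1: pos1(id54) recv 38: drop; pos2(id53) recv 54: fwd; pos3(id82) recv 53: drop; pos4(id84) recv 82: drop; pos5(id72) recv 84: fwd; pos0(id38) recv 72: fwd
Round 2: pos3(id82) recv 54: drop; pos0(id38) recv 84: fwd; pos1(id54) recv 72: fwd
Round 3: pos1(id54) recv 84: fwd; pos2(id53) recv 72: fwd
After round 3: 2 messages still in flight

Answer: 2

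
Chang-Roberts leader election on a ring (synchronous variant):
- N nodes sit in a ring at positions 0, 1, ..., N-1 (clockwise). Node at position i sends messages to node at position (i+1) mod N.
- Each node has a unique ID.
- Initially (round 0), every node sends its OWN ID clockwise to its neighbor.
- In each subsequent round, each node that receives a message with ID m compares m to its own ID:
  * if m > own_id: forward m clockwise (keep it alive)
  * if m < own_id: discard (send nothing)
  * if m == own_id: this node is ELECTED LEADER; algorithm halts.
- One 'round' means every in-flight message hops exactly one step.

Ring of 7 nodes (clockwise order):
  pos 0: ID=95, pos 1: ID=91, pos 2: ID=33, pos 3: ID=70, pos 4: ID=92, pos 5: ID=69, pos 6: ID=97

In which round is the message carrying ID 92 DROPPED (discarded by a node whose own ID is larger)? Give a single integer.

Answer: 2

Derivation:
Round 1: pos1(id91) recv 95: fwd; pos2(id33) recv 91: fwd; pos3(id70) recv 33: drop; pos4(id92) recv 70: drop; pos5(id69) recv 92: fwd; pos6(id97) recv 69: drop; pos0(id95) recv 97: fwd
Round 2: pos2(id33) recv 95: fwd; pos3(id70) recv 91: fwd; pos6(id97) recv 92: drop; pos1(id91) recv 97: fwd
Round 3: pos3(id70) recv 95: fwd; pos4(id92) recv 91: drop; pos2(id33) recv 97: fwd
Round 4: pos4(id92) recv 95: fwd; pos3(id70) recv 97: fwd
Round 5: pos5(id69) recv 95: fwd; pos4(id92) recv 97: fwd
Round 6: pos6(id97) recv 95: drop; pos5(id69) recv 97: fwd
Round 7: pos6(id97) recv 97: ELECTED
Message ID 92 originates at pos 4; dropped at pos 6 in round 2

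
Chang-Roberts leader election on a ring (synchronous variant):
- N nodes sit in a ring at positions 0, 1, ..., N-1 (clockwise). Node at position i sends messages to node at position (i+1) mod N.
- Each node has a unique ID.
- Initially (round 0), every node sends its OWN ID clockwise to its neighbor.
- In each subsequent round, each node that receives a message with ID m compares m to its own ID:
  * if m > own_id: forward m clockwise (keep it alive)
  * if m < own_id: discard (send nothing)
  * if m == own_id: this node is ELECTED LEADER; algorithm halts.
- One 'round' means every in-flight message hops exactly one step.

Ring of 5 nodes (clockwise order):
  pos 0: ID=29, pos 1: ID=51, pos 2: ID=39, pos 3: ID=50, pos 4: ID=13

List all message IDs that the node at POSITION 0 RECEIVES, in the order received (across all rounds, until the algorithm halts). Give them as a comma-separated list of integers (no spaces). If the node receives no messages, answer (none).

Answer: 13,50,51

Derivation:
Round 1: pos1(id51) recv 29: drop; pos2(id39) recv 51: fwd; pos3(id50) recv 39: drop; pos4(id13) recv 50: fwd; pos0(id29) recv 13: drop
Round 2: pos3(id50) recv 51: fwd; pos0(id29) recv 50: fwd
Round 3: pos4(id13) recv 51: fwd; pos1(id51) recv 50: drop
Round 4: pos0(id29) recv 51: fwd
Round 5: pos1(id51) recv 51: ELECTED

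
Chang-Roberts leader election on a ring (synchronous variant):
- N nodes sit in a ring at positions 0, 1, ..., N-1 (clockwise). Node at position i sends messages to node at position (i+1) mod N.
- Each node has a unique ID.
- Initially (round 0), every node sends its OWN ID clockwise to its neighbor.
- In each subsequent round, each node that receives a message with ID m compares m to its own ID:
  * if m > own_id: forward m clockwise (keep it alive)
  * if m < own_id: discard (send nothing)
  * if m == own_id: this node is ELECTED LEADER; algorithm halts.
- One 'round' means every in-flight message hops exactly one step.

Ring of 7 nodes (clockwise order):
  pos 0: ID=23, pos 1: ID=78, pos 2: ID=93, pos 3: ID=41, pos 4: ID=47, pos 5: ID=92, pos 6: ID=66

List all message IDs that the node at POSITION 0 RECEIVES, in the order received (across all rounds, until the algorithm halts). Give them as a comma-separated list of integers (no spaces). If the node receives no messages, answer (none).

Answer: 66,92,93

Derivation:
Round 1: pos1(id78) recv 23: drop; pos2(id93) recv 78: drop; pos3(id41) recv 93: fwd; pos4(id47) recv 41: drop; pos5(id92) recv 47: drop; pos6(id66) recv 92: fwd; pos0(id23) recv 66: fwd
Round 2: pos4(id47) recv 93: fwd; pos0(id23) recv 92: fwd; pos1(id78) recv 66: drop
Round 3: pos5(id92) recv 93: fwd; pos1(id78) recv 92: fwd
Round 4: pos6(id66) recv 93: fwd; pos2(id93) recv 92: drop
Round 5: pos0(id23) recv 93: fwd
Round 6: pos1(id78) recv 93: fwd
Round 7: pos2(id93) recv 93: ELECTED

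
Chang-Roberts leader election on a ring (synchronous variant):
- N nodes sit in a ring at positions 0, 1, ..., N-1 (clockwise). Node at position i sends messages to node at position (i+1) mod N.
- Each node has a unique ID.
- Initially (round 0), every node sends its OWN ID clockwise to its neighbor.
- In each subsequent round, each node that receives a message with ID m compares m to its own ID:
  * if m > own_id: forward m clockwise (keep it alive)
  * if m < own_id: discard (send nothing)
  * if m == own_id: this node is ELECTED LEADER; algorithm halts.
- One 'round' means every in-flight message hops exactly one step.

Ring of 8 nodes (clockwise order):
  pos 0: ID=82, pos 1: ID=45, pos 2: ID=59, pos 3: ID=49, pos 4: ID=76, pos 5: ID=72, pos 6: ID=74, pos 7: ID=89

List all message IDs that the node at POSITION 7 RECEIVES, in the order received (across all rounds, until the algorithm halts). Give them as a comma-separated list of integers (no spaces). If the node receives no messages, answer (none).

Answer: 74,76,82,89

Derivation:
Round 1: pos1(id45) recv 82: fwd; pos2(id59) recv 45: drop; pos3(id49) recv 59: fwd; pos4(id76) recv 49: drop; pos5(id72) recv 76: fwd; pos6(id74) recv 72: drop; pos7(id89) recv 74: drop; pos0(id82) recv 89: fwd
Round 2: pos2(id59) recv 82: fwd; pos4(id76) recv 59: drop; pos6(id74) recv 76: fwd; pos1(id45) recv 89: fwd
Round 3: pos3(id49) recv 82: fwd; pos7(id89) recv 76: drop; pos2(id59) recv 89: fwd
Round 4: pos4(id76) recv 82: fwd; pos3(id49) recv 89: fwd
Round 5: pos5(id72) recv 82: fwd; pos4(id76) recv 89: fwd
Round 6: pos6(id74) recv 82: fwd; pos5(id72) recv 89: fwd
Round 7: pos7(id89) recv 82: drop; pos6(id74) recv 89: fwd
Round 8: pos7(id89) recv 89: ELECTED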